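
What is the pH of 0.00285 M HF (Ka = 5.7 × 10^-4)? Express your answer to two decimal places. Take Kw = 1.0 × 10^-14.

pH = 2.99

HF ⇌ F- + H+
From the ICE table, Ka = [H+]²/(0.00285 − [H+]) = 5.7 × 10^-4.
[H+] is not negligible relative to C₀; solve [H+]² + 0.00057·[H+] − 1.62e-06 = 0.
[H+] = (−Ka + √(Ka² + 4·Ka·C₀))/2 = 1.02 × 10^-3 M
pH = −log(1.02 × 10^-3) = 2.99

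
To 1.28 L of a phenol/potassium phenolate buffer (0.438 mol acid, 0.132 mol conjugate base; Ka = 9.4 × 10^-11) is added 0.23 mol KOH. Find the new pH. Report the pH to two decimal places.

pH = 10.27

OH- converts C6H5OH to C6H5O-: C6H5OH → 0.208 mol, C6H5O- → 0.362 mol.
pKa = −log(9.4 × 10^-11) = 10.027
pH = pKa + log([A⁻]/[HA]) = 10.027 + log(0.362/0.208) = 10.027 +0.241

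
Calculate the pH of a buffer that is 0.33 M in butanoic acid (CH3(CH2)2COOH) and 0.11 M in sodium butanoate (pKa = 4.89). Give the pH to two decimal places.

Using pH = pKa + log([base]/[acid]) with [base]/[acid] = 0.11/0.33:
pH = 4.89 + (-0.477) = 4.41

pH = 4.41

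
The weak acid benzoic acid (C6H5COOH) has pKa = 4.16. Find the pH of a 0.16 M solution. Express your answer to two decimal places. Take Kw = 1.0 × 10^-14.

pH = 2.48

C6H5COOH ⇌ C6H5COO- + H+
Ka = 10^(−4.16) = 6.92 × 10^-5
Ka = x²/(0.16 − x) = 6.92 × 10^-5
Assume x ≪ 0.16: x ≈ √(6.92 × 10^-5 × 0.16) = 3.33 × 10^-3 M
pH = −log(3.33 × 10^-3) = 2.48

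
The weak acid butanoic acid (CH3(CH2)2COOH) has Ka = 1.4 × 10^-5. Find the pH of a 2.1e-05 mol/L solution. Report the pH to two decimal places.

CH3(CH2)2COOH ⇌ CH3(CH2)2COO- + H+
Ka = [H+]²/(2.1e-05 − [H+]) = 1.4 × 10^-5
The 5% rule fails; solving [H+]² + Ka·[H+] − Ka·C₀ = 0 exactly:
[H+] = [−1.4e-05 + √(1.4e-05² + 1.18e-09)]/2 = 1.15 × 10^-5 M
pH = −log(1.15 × 10^-5) = 4.94

pH = 4.94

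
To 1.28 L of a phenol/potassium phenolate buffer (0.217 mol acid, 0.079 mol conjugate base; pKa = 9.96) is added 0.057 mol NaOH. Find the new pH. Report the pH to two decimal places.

pH = 9.89

After neutralization: n(C6H5OH) = 0.16 mol, n(C6H5O-) = 0.136 mol.
pH = pKa + log(n_C6H5O-/n_C6H5OH) = 9.96 + log(0.136/0.16) = 9.96 + (-0.071)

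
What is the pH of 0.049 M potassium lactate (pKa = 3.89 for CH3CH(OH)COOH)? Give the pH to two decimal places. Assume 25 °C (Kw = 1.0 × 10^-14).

CH3CH(OH)COO- is the conjugate base of the weak acid CH3CH(OH)COOH.
Ka = 10^(−3.89) = 1.29 × 10^-4
Kb = Kw/Ka = 1.0×10^-14 / 1.29 × 10^-4 = 7.75 × 10^-11
From the ICE table, Kb = [OH-]²/(0.049 − [OH-]) = 7.75 × 10^-11.
Neglecting [OH-] in the denominator: [OH-] = √(7.75 × 10^-11 × 0.049) = 1.95 × 10^-6 M
([OH-]/C₀ = 0.004% < 5%, so the approximation holds.)
pOH = 5.71, so pH = 14.00 − pOH = 8.29

pH = 8.29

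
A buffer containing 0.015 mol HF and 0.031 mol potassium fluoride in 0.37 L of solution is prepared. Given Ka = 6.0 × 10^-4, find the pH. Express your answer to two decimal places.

pH = 3.54

pKa = −log(6.0 × 10^-4) = 3.222
Henderson–Hasselbalch: pH = pKa + log([F-]/[HF]) = 3.222 + log(0.031/0.015)
pH = 3.222 + (+0.315) = 3.54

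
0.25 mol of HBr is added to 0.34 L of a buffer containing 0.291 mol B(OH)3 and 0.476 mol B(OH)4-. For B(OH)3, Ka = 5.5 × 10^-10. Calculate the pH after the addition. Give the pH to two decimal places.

After neutralization: n(B(OH)3) = 0.541 mol, n(B(OH)4-) = 0.226 mol.
pKa = −log(5.5 × 10^-10) = 9.260
Henderson–Hasselbalch with mole ratio 0.226/0.541: pH = 9.260 + (-0.379)

pH = 8.88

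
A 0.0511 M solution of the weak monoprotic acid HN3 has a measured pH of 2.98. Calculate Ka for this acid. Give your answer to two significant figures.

[H+] = 10^(-2.98) = 1.05 × 10^-3 M
At equilibrium [HA] = 0.0511 − 1.05 × 10^-3 = 5.00 × 10^-2 M
Ka = [H+][A-]/[HA] = (1.05 × 10^-3)² / 5.00 × 10^-2 = 2.2 × 10^-5

Ka = 2.2 × 10^-5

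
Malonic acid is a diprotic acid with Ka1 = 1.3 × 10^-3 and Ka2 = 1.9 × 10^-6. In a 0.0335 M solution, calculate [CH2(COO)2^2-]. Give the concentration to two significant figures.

First ionization gives [H+] ≈ [CH2(COOH)COO-] = 5.98 × 10^-3 M.
Second step: Ka2 = [H+][CH2(COO)2^2-]/[CH2(COOH)COO-] ≈ [CH2(COO)2^2-] (since [H+] ≈ [CH2(COOH)COO-]).
So [CH2(COO)2^2-] ≈ Ka2.

1.9 × 10^-6 M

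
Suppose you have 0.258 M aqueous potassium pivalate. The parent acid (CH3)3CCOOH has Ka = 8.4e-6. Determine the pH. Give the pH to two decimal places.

pH = 9.24

(CH3)3CCOO- is the conjugate base of the weak acid (CH3)3CCOOH.
Kb = Kw/Ka = 1.0×10^-14 / 8.4 × 10^-6 = 1.19 × 10^-9
From the ICE table, Kb = [OH-]²/(0.258 − [OH-]) = 1.19 × 10^-9.
Neglecting [OH-] in the denominator: [OH-] = √(1.19 × 10^-9 × 0.258) = 1.75 × 10^-5 M
Check: 0.0068% ionized — well under 5%, approximation valid.
pOH = −log(1.75 × 10^-5) = 4.76; pH = 14.00 − 4.76 = 9.24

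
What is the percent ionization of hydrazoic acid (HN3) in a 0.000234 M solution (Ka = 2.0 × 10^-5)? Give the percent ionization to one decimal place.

HN3 ⇌ N3- + H+; let x = [H+] at equilibrium.
Solve x² + 2e-05x − 4.68e-09 = 0 → x = 5.91 × 10^-5 M
% ionization = x/C₀ × 100% = 5.91 × 10^-5/0.000234 × 100% = 25.3%

25.3%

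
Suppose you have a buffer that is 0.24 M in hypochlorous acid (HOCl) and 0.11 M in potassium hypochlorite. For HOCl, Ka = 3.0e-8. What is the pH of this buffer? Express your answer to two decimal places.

pH = 7.18

pKa = −log(3.0 × 10^-8) = 7.523
Henderson–Hasselbalch: pH = pKa + log([OCl-]/[HOCl]) = 7.523 + log(0.11/0.24)
pH = 7.523 + (-0.339) = 7.18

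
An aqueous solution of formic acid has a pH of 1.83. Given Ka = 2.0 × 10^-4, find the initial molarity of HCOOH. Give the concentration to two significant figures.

C₀ = 1.1 M

[H+] = 10^(-1.83) = 1.48 × 10^-2 M = x
Ka = x²/(C₀ − x) ⇒ C₀ = x + x²/Ka
C₀ = 1.48 × 10^-2 + (1.48 × 10^-2)²/(2.0 × 10^-4) = 1.11 M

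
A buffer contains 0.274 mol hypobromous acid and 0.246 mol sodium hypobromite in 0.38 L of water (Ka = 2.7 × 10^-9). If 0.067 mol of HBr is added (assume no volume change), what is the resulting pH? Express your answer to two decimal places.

After neutralization: n(HOBr) = 0.341 mol, n(OBr-) = 0.179 mol.
pKa = −log(2.7 × 10^-9) = 8.569
pH = pKa + log(n_OBr-/n_HOBr) = 8.569 + log(0.179/0.341) = 8.569 + (-0.280)

pH = 8.29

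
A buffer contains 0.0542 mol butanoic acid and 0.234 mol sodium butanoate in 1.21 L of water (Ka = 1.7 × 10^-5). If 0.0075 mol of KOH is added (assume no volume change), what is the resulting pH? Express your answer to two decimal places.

OH- converts CH3(CH2)2COOH to CH3(CH2)2COO-: CH3(CH2)2COOH → 0.0467 mol, CH3(CH2)2COO- → 0.242 mol.
pKa = −log(1.7 × 10^-5) = 4.770
pH = pKa + log(n_CH3(CH2)2COO-/n_CH3(CH2)2COOH) = 4.770 + log(0.242/0.0467) = 4.770 + (+0.714)

pH = 5.48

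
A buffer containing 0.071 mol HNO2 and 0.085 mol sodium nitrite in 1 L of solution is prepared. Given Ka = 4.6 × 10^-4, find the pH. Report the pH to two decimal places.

pKa = −log(4.6 × 10^-4) = 3.337
Henderson–Hasselbalch: pH = pKa + log([NO2-]/[HNO2]) = 3.337 + log(0.085/0.071)
pH = 3.337 + (+0.078) = 3.42

pH = 3.42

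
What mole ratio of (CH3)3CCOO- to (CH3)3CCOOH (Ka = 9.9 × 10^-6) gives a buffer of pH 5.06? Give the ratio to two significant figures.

ratio = 1.1

pKa = -log(9.9 × 10^-6) = 5.004
pH = pKa + log(r) ⇒ log(r) = 5.06 − 5.004 = +0.056
r = [(CH3)3CCOO-]/[(CH3)3CCOOH] = 10^(+0.056) = 1.14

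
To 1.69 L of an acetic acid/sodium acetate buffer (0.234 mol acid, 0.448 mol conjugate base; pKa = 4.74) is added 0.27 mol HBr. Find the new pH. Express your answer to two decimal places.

After neutralization: n(CH3COOH) = 0.504 mol, n(CH3COO-) = 0.178 mol.
Henderson–Hasselbalch with mole ratio 0.178/0.504: pH = 4.74 + (-0.452)

pH = 4.29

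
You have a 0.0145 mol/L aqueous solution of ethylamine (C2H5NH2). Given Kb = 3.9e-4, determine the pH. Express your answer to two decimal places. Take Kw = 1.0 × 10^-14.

C2H5NH2 + H2O ⇌ C2H5NH3+ + OH-
Kb = [OH-]²/(0.0145 − [OH-]) = 3.9 × 10^-4
[OH-] is not negligible relative to C₀; solve [OH-]² + 0.00039·[OH-] − 5.66e-06 = 0.
[OH-] = [−0.00039 + √(0.00039² + 2.26e-05)]/2 = 2.19 × 10^-3 M
pOH = −log(2.19 × 10^-3) = 2.66; pH = 14.00 − 2.66 = 11.34

pH = 11.34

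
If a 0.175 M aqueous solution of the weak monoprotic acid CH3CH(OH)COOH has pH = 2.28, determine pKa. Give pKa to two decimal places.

[H+] = 10^(-2.28) = 5.25 × 10^-3 M
At equilibrium [HA] = 0.175 − 5.25 × 10^-3 = 1.70 × 10^-1 M
Ka = [H+][A-]/[HA] = (5.25 × 10^-3)² / 1.70 × 10^-1 = 1.62 × 10^-4
pKa = -log(1.62 × 10^-4) = 3.79

pKa = 3.79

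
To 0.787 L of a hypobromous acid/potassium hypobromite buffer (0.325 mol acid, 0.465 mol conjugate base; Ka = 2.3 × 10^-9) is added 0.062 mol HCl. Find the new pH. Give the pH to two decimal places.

pH = 8.66

After neutralization: n(HOBr) = 0.387 mol, n(OBr-) = 0.403 mol.
pKa = −log(2.3 × 10^-9) = 8.638
pH = pKa + log([A⁻]/[HA]) = 8.638 + log(0.403/0.387) = 8.638 +0.018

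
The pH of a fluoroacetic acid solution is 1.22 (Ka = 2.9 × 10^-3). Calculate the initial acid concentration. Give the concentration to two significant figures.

C₀ = 1.3 M

[H+] = 10^(-1.22) = 6.03 × 10^-2 M = x
Ka = x²/(C₀ − x) ⇒ C₀ = x + x²/Ka
C₀ = 6.03 × 10^-2 + (6.03 × 10^-2)²/(2.9 × 10^-3) = 1.31 M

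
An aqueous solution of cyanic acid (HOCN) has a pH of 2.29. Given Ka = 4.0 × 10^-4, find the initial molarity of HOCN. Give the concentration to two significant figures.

[H+] = 10^(-2.29) = 5.13 × 10^-3 M = x
Ka = x²/(C₀ − x) ⇒ C₀ = x + x²/Ka
C₀ = 5.13 × 10^-3 + (5.13 × 10^-3)²/(4.0 × 10^-4) = 7.09 × 10^-2 M

C₀ = 7.1 × 10^-2 M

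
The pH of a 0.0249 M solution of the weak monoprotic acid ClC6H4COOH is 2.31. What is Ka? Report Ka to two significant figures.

Ka = 1.2 × 10^-3

[H+] = 10^(-2.31) = 4.90 × 10^-3 M
At equilibrium [HA] = 0.0249 − 4.90 × 10^-3 = 2.00 × 10^-2 M
Ka = [H+][A-]/[HA] = (4.90 × 10^-3)² / 2.00 × 10^-2 = 1.2 × 10^-3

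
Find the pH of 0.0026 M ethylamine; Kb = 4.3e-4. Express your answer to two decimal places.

pH = 10.94

C2H5NH2 + H2O ⇌ C2H5NH3+ + OH-
Kb = [OH-]²/(0.0026 − [OH-]) = 4.3 × 10^-4
Here C₀/Kb ≈ 6.05, so the small-[OH-] approximation fails. Use the quadratic:
[OH-] = (−Kb + √(Kb² + 4·Kb·C₀))/2 = 8.64 × 10^-4 M
pOH = 3.06, so pH = 14.00 − pOH = 10.94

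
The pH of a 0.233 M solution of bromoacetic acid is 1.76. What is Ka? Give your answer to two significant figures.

Ka = 1.4 × 10^-3

[H+] = 10^(-1.76) = 1.74 × 10^-2 M
At equilibrium [HA] = 0.233 − 1.74 × 10^-2 = 2.16 × 10^-1 M
Ka = [H+][A-]/[HA] = (1.74 × 10^-2)² / 2.16 × 10^-1 = 1.4 × 10^-3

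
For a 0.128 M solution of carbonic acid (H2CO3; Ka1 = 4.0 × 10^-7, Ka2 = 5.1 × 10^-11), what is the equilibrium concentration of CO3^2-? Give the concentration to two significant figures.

First ionization gives [H+] ≈ [HCO3-] = 2.26 × 10^-4 M.
Second step: Ka2 = [H+][CO3^2-]/[HCO3-] ≈ [CO3^2-] (since [H+] ≈ [HCO3-]).
So [CO3^2-] ≈ Ka2.

5.1 × 10^-11 M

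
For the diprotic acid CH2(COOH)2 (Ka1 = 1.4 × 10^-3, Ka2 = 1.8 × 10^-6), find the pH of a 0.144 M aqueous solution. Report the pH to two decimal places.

Since Ka1 ≫ Ka2, the first ionization dominates [H+].
Ka1 = x²/(0.144 − x) = 1.4 × 10^-3
Solving the quadratic: x = (−Ka1 + √(Ka1² + 4·Ka1·C₀))/2 = 1.35 × 10^-2 M
pH = −log(1.35 × 10^-2) = 1.87

pH = 1.87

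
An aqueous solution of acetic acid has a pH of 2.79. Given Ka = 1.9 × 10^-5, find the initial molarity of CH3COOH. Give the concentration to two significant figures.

C₀ = 1.4 × 10^-1 M

[H+] = 10^(-2.79) = 1.62 × 10^-3 M = x
Ka = x²/(C₀ − x) ⇒ C₀ = x + x²/Ka
C₀ = 1.62 × 10^-3 + (1.62 × 10^-3)²/(1.9 × 10^-5) = 1.40 × 10^-1 M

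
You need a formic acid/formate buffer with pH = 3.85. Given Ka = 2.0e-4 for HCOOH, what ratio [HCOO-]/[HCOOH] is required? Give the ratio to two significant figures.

ratio = 1.4

pKa = -log(2.0 × 10^-4) = 3.699
pH = pKa + log(r) ⇒ log(r) = 3.85 − 3.699 = +0.151
r = [HCOO-]/[HCOOH] = 10^(+0.151) = 1.42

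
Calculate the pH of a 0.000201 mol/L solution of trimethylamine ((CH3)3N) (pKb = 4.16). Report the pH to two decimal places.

pH = 9.95

(CH3)3N + H2O ⇌ (CH3)3NH+ + OH-
Kb = 10^(−4.16) = 6.92 × 10^-5
Kb = [OH-]²/(0.000201 − [OH-]) = 6.92 × 10^-5
The 5% rule fails; solving [OH-]² + Kb·[OH-] − Kb·C₀ = 0 exactly:
[OH-] = (−Kb + √(Kb² + 4·Kb·C₀))/2 = 8.83 × 10^-5 M
pOH = 4.05, so pH = 14.00 − pOH = 9.95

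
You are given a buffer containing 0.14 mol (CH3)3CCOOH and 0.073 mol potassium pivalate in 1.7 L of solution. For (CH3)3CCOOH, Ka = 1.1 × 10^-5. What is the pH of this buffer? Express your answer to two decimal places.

pH = 4.68

pKa = −log(1.1 × 10^-5) = 4.959
Using pH = pKa + log([base]/[acid]) with [base]/[acid] = 0.073/0.14:
pH = 4.959 + (-0.283) = 4.68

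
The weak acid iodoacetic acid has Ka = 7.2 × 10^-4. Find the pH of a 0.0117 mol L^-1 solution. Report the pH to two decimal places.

ICH2COOH ⇌ ICH2COO- + H+
Let x = [H+] at equilibrium. Ka = x²/(0.0117 − x).
The 5% rule fails; solving x² + Ka·x − Ka·C₀ = 0 exactly:
x = (−Ka + √(Ka² + 4·Ka·C₀))/2 = 2.56 × 10^-3 M
pH = −log(2.56 × 10^-3) = 2.59

pH = 2.59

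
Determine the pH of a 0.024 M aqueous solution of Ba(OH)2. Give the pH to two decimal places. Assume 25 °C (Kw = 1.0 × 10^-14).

Ba(OH)2 is a strong base (each formula unit releases 2 OH-); [OH-] = 0.048 M.
pOH = -log(0.048) = 1.32
pH = 14.00 - 1.32 = 12.68

pH = 12.68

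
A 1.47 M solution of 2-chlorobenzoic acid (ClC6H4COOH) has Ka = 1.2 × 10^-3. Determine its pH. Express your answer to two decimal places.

pH = 1.38

ClC6H4COOH ⇌ ClC6H4COO- + H+
Ka = [H+]²/(1.47 − [H+]) = 1.2 × 10^-3
Neglecting [H+] in the denominator: [H+] = √(1.2 × 10^-3 × 1.47) = 4.20 × 10^-2 M
Check: 2.9% ionized — well under 5%, approximation valid.
pH = −log(4.20 × 10^-2) = 1.38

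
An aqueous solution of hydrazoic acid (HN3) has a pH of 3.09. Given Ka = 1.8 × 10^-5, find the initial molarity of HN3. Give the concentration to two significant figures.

C₀ = 3.8 × 10^-2 M

[H+] = 10^(-3.09) = 8.13 × 10^-4 M = x
Ka = x²/(C₀ − x) ⇒ C₀ = x + x²/Ka
C₀ = 8.13 × 10^-4 + (8.13 × 10^-4)²/(1.8 × 10^-5) = 3.75 × 10^-2 M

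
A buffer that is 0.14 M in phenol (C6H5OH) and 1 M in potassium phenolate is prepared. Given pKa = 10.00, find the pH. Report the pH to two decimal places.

pH = 10.85

Using pH = pKa + log([base]/[acid]) with [base]/[acid] = 1/0.14:
pH = 10.00 + (+0.854) = 10.85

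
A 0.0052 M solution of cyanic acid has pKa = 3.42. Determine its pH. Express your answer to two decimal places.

pH = 2.91

HOCN ⇌ OCN- + H+
Ka = 10^(−3.42) = 3.80 × 10^-4
From the ICE table, Ka = [H+]²/(0.0052 − [H+]) = 3.80 × 10^-4.
[H+] is not negligible relative to C₀; solve [H+]² + 0.00038·[H+] − 1.98e-06 = 0.
[H+] = [−0.00038 + √(0.00038² + 7.9e-06)]/2 = 1.23 × 10^-3 M
pH = −log[H+] = −log(1.23 × 10^-3) = 2.91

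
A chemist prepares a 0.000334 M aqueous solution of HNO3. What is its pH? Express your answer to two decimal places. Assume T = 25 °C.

pH = 3.48

HNO3 is a strong acid and dissociates completely, so [H+] = 0.000334 M.
pH = -log(0.000334) = 3.48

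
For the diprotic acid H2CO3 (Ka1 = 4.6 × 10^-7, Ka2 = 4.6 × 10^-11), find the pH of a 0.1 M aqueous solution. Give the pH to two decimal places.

Since Ka1 ≫ Ka2, the first ionization dominates [H+].
Ka1 = x²/(0.1 − x) = 4.6 × 10^-7
x ≈ √(4.6 × 10^-7 × 0.1) = 2.14 × 10^-4 M
pH = −log(2.14 × 10^-4) = 3.67

pH = 3.67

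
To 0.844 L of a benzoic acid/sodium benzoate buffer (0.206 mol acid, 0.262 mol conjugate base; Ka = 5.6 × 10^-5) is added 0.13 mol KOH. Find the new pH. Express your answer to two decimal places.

pH = 4.96

After neutralization: n(C6H5COOH) = 0.076 mol, n(C6H5COO-) = 0.392 mol.
pKa = −log(5.6 × 10^-5) = 4.252
pH = pKa + log([A⁻]/[HA]) = 4.252 + log(0.392/0.076) = 4.252 +0.712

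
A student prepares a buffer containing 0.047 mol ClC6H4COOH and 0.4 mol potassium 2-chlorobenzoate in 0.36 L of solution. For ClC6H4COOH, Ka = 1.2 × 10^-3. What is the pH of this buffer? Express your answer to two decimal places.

pH = 3.85

pKa = −log(1.2 × 10^-3) = 2.921
Using pH = pKa + log([base]/[acid]) with [base]/[acid] = 0.4/0.047:
pH = 2.921 + (+0.930) = 3.85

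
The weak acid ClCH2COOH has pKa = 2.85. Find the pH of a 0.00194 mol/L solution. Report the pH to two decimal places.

pH = 2.96

ClCH2COOH ⇌ ClCH2COO- + H+
Ka = 10^(−2.85) = 1.41 × 10^-3
From the ICE table, Ka = [H+]²/(0.00194 − [H+]) = 1.41 × 10^-3.
Here C₀/Ka ≈ 1.38, so the small-[H+] approximation fails. Use the quadratic:
[H+] = (−Ka + √(Ka² + 4·Ka·C₀))/2 = 1.09 × 10^-3 M
pH = −log[H+] = −log(1.09 × 10^-3) = 2.96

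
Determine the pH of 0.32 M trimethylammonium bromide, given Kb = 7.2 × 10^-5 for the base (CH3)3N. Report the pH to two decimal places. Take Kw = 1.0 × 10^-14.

pH = 5.18

(CH3)3NH+ is the conjugate acid of the weak base (CH3)3N.
Ka = Kw/Kb = 1.0×10^-14 / 7.2 × 10^-5 = 1.39 × 10^-10
From the ICE table, Ka = [H+]²/(0.32 − [H+]) = 1.39 × 10^-10.
Assume [H+] ≪ 0.32: [H+] ≈ √(1.39 × 10^-10 × 0.32) = 6.67 × 10^-6 M
Check: 0.0021% ionized — well under 5%, approximation valid.
pH = −log(6.67 × 10^-6) = 5.18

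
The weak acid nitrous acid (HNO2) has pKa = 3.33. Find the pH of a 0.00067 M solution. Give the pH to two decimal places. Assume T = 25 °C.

HNO2 ⇌ NO2- + H+
Ka = 10^(−3.33) = 4.68 × 10^-4
From the ICE table, Ka = [H+]²/(0.00067 − [H+]) = 4.68 × 10^-4.
Here C₀/Ka ≈ 1.43, so the small-[H+] approximation fails. Use the quadratic:
[H+] = (−Ka + √(Ka² + 4·Ka·C₀))/2 = 3.73 × 10^-4 M
pH = −log[H+] = −log(3.73 × 10^-4) = 3.43

pH = 3.43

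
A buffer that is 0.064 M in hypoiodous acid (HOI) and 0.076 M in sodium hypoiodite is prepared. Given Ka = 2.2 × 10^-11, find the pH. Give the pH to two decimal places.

pKa = −log(2.2 × 10^-11) = 10.658
Henderson–Hasselbalch: pH = pKa + log([OI-]/[HOI]) = 10.658 + log(0.076/0.064)
pH = 10.658 + (+0.075) = 10.73

pH = 10.73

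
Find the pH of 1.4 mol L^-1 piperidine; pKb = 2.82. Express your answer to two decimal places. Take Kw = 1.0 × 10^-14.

C5H10NH + H2O ⇌ C5H10NH2+ + OH-
Kb = 10^(−2.82) = 1.51 × 10^-3
Let x = [OH-] at equilibrium. Kb = x²/(1.4 − x).
Assume x ≪ 1.4: x ≈ √(1.51 × 10^-3 × 1.4) = 4.60 × 10^-2 M
(x/C₀ = 3.3% < 5%, so the approximation holds.)
pOH = 1.34, so pH = 14.00 − pOH = 12.66

pH = 12.66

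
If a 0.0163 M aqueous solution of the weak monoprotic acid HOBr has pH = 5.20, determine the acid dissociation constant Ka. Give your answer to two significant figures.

[H+] = 10^(-5.20) = 6.31 × 10^-6 M
At equilibrium [HA] = 0.0163 − 6.31 × 10^-6 = 1.63 × 10^-2 M
Ka = [H+][A-]/[HA] = (6.31 × 10^-6)² / 1.63 × 10^-2 = 2.4 × 10^-9

Ka = 2.4 × 10^-9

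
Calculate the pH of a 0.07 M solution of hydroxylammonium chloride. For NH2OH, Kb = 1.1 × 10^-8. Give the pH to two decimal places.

NH3OH+ is the conjugate acid of the weak base NH2OH.
Ka = Kw/Kb = 1.0×10^-14 / 1.1 × 10^-8 = 9.09 × 10^-7
From the ICE table, Ka = x²/(0.07 − x) = 9.09 × 10^-7.
Assume x ≪ 0.07: x ≈ √(9.09 × 10^-7 × 0.07) = 2.52 × 10^-4 M
Check: 0.36% ionized — well under 5%, approximation valid.
pH = −log[H+] = −log(2.52 × 10^-4) = 3.60

pH = 3.60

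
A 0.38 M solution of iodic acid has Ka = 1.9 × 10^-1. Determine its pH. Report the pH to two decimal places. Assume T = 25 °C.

HIO3 ⇌ IO3- + H+
From the ICE table, Ka = [H+]²/(0.38 − [H+]) = 1.9 × 10^-1.
The 5% rule fails; solving [H+]² + Ka·[H+] − Ka·C₀ = 0 exactly:
[H+] = [−0.19 + √(0.19² + 0.289)]/2 = 1.90 × 10^-1 M
pH = −log(1.90 × 10^-1) = 0.72

pH = 0.72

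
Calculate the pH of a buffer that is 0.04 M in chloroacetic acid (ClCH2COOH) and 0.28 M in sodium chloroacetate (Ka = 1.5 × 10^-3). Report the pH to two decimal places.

pKa = −log(1.5 × 10^-3) = 2.824
Using pH = pKa + log([base]/[acid]) with [base]/[acid] = 0.28/0.04:
pH = 2.824 + (+0.845) = 3.67

pH = 3.67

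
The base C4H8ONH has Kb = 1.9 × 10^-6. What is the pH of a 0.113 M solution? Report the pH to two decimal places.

pH = 10.67

C4H8ONH + H2O ⇌ C4H8ONH2+ + OH-
From the ICE table, Kb = x²/(0.113 − x) = 1.9 × 10^-6.
Assume x ≪ 0.113: x ≈ √(1.9 × 10^-6 × 0.113) = 4.63 × 10^-4 M
(x/C₀ = 0.41% < 5%, so the approximation holds.)
pOH = 3.33, so pH = 14.00 − pOH = 10.67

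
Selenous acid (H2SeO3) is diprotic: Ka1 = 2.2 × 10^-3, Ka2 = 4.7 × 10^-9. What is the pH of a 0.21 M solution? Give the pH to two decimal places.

Since Ka1 ≫ Ka2, the first ionization dominates [H+].
Ka1 = x²/(0.21 − x) = 2.2 × 10^-3
Solving the quadratic: x = (−Ka1 + √(Ka1² + 4·Ka1·C₀))/2 = 2.04 × 10^-2 M
pH = −log(2.04 × 10^-2) = 1.69

pH = 1.69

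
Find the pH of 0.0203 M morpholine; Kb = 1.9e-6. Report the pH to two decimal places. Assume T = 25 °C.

pH = 10.29

C4H8ONH + H2O ⇌ C4H8ONH2+ + OH-
From the ICE table, Kb = [OH-]²/(0.0203 − [OH-]) = 1.9 × 10^-6.
Assume [OH-] ≪ 0.0203: [OH-] ≈ √(1.9 × 10^-6 × 0.0203) = 1.96 × 10^-4 M
pOH = −log(1.96 × 10^-4) = 3.71; pH = 14.00 − 3.71 = 10.29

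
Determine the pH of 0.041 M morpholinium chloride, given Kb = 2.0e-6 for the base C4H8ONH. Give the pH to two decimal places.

C4H8ONH2+ is the conjugate acid of the weak base C4H8ONH.
Ka = Kw/Kb = 1.0×10^-14 / 2.0 × 10^-6 = 5.00 × 10^-9
From the ICE table, Ka = x²/(0.041 − x) = 5.00 × 10^-9.
Since Ka ≪ C₀, x ≈ √(Ka·C₀) = 1.43 × 10^-5 M.
(x/C₀ = 0.035% < 5%, so the approximation holds.)
pH = −log[H+] = −log(1.43 × 10^-5) = 4.84

pH = 4.84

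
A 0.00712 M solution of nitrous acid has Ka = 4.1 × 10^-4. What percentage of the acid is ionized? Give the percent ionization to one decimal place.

21.3%

HNO2 ⇌ NO2- + H+; let x = [H+] at equilibrium.
Ka = x²/(C₀ − x); solving the quadratic gives x = 1.52 × 10^-3 M.
% ionization = x/C₀ × 100% = 1.52 × 10^-3/0.00712 × 100% = 21.3%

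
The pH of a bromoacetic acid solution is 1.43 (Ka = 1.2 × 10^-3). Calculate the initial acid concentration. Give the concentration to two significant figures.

[H+] = 10^(-1.43) = 3.72 × 10^-2 M = x
Ka = x²/(C₀ − x) ⇒ C₀ = x + x²/Ka
C₀ = 3.72 × 10^-2 + (3.72 × 10^-2)²/(1.2 × 10^-3) = 1.19 M

C₀ = 1.2 M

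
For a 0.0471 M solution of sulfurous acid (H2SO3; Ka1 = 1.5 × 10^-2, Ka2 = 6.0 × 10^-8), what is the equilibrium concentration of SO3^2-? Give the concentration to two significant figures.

6.0 × 10^-8 M

First ionization gives [H+] ≈ [HSO3-] = 2.01 × 10^-2 M.
Second step: Ka2 = [H+][SO3^2-]/[HSO3-] ≈ [SO3^2-] (since [H+] ≈ [HSO3-]).
So [SO3^2-] ≈ Ka2.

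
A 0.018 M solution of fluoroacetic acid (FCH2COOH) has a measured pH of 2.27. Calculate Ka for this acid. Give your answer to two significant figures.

[H+] = 10^(-2.27) = 5.37 × 10^-3 M
At equilibrium [HA] = 0.018 − 5.37 × 10^-3 = 1.26 × 10^-2 M
Ka = [H+][A-]/[HA] = (5.37 × 10^-3)² / 1.26 × 10^-2 = 2.3 × 10^-3

Ka = 2.3 × 10^-3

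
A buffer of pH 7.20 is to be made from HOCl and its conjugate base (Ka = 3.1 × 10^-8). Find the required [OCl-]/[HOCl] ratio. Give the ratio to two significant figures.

pKa = -log(3.1 × 10^-8) = 7.509
pH = pKa + log(r) ⇒ log(r) = 7.20 − 7.509 = -0.309
r = [OCl-]/[HOCl] = 10^(-0.309) = 0.491

ratio = 0.49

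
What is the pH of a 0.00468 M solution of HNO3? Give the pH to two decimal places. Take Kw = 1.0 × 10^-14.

pH = 2.33

HNO3 is a strong acid and dissociates completely, so [H+] = 0.00468 M.
pH = -log(0.00468) = 2.33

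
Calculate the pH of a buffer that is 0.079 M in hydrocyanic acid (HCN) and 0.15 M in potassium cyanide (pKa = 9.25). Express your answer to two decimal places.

pH = pKa + log([A⁻]/[HA]) = 9.25 + log(0.15/0.079)
pH = 9.25 + (+0.278) = 9.53

pH = 9.53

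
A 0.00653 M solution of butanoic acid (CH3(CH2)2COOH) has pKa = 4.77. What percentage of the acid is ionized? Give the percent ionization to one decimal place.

CH3(CH2)2COOH ⇌ CH3(CH2)2COO- + H+; let x = [H+] at equilibrium.
Ka = 10^(−4.77) = 1.70 × 10^-5
Ka = x²/(C₀ − x); solving the quadratic gives x = 3.25 × 10^-4 M.
% ionization = x/C₀ × 100% = 3.25 × 10^-4/0.00653 × 100% = 5.0%

5.0%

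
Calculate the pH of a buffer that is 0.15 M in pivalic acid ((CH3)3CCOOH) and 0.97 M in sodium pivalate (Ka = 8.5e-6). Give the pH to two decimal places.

pKa = −log(8.5 × 10^-6) = 5.071
pH = pKa + log([A⁻]/[HA]) = 5.071 + log(0.97/0.15)
pH = 5.071 + (+0.811) = 5.88

pH = 5.88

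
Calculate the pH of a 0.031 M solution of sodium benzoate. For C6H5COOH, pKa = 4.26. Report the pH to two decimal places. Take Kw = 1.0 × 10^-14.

pH = 8.38

C6H5COO- is the conjugate base of the weak acid C6H5COOH.
Ka = 10^(−4.26) = 5.50 × 10^-5
Kb = Kw/Ka = 1.0×10^-14 / 5.50 × 10^-5 = 1.82 × 10^-10
Kb = x²/(0.031 − x) = 1.82 × 10^-10
Assume x ≪ 0.031: x ≈ √(1.82 × 10^-10 × 0.031) = 2.38 × 10^-6 M
pOH = 5.62, so pH = 14.00 − pOH = 8.38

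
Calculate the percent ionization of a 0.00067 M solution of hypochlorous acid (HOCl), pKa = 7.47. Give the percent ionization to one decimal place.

0.7%

HOCl ⇌ OCl- + H+; let x = [H+] at equilibrium.
Ka = 10^(−7.47) = 3.39 × 10^-8
x ≈ √(Ka·C₀) = √(3.39 × 10^-8 × 0.00067) = 4.77 × 10^-6 M
% ionization = x/C₀ × 100% = 4.77 × 10^-6/0.00067 × 100% = 0.7%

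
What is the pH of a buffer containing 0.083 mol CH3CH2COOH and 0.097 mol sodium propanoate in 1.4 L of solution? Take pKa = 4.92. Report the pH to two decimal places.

pH = 4.99

Henderson–Hasselbalch: pH = pKa + log([CH3CH2COO-]/[CH3CH2COOH]) = 4.92 + log(0.097/0.083)
pH = 4.92 + (+0.068) = 4.99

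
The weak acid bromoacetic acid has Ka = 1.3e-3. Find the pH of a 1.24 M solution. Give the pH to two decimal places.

pH = 1.40

BrCH2COOH ⇌ BrCH2COO- + H+
From the ICE table, Ka = x²/(1.24 − x) = 1.3 × 10^-3.
Neglecting x in the denominator: x = √(1.3 × 10^-3 × 1.24) = 4.01 × 10^-2 M
(x/C₀ = 3.2% < 5%, so the approximation holds.)
pH = −log[H+] = −log(4.01 × 10^-2) = 1.40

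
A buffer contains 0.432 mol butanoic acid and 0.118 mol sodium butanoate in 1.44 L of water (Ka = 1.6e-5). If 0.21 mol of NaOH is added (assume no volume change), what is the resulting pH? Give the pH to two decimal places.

pH = 4.97

OH- converts CH3(CH2)2COOH to CH3(CH2)2COO-: CH3(CH2)2COOH → 0.222 mol, CH3(CH2)2COO- → 0.328 mol.
pKa = −log(1.6 × 10^-5) = 4.796
pH = pKa + log(n_CH3(CH2)2COO-/n_CH3(CH2)2COOH) = 4.796 + log(0.328/0.222) = 4.796 + (+0.170)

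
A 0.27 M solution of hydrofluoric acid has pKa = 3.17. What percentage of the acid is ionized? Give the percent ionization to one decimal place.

HF ⇌ F- + H+; let x = [H+] at equilibrium.
Ka = 10^(−3.17) = 6.76 × 10^-4
Solve x² + 0.000676x − 0.000183 = 0 → x = 1.32 × 10^-2 M
Fraction ionized = 1.32 × 10^-2 / 0.27 = 0.0489 → 4.9%

4.9%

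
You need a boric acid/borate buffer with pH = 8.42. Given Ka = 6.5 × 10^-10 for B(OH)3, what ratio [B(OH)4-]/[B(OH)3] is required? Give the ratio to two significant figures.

pKa = -log(6.5 × 10^-10) = 9.187
pH = pKa + log(r) ⇒ log(r) = 8.42 − 9.187 = -0.767
r = [B(OH)4-]/[B(OH)3] = 10^(-0.767) = 0.171

ratio = 0.17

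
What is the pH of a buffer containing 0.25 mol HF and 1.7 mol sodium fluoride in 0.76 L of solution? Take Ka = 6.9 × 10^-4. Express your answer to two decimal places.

pH = 3.99

pKa = −log(6.9 × 10^-4) = 3.161
Using pH = pKa + log([base]/[acid]) with [base]/[acid] = 1.7/0.25:
pH = 3.161 + (+0.833) = 3.99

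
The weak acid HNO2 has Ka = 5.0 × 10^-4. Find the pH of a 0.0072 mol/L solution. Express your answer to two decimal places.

HNO2 ⇌ NO2- + H+
Ka = x²/(0.0072 − x) = 5.0 × 10^-4
Here C₀/Ka ≈ 14.4, so the small-x approximation fails. Use the quadratic:
x = [−0.0005 + √(0.0005² + 1.44e-05)]/2 = 1.66 × 10^-3 M
pH = −log[H+] = −log(1.66 × 10^-3) = 2.78

pH = 2.78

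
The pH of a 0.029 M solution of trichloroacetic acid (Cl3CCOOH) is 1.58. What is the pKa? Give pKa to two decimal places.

pKa = 0.59

[H+] = 10^(-1.58) = 2.63 × 10^-2 M
At equilibrium [HA] = 0.029 − 2.63 × 10^-2 = 2.70 × 10^-3 M
Ka = [H+][A-]/[HA] = (2.63 × 10^-2)² / 2.70 × 10^-3 = 2.56 × 10^-1
pKa = -log(2.56 × 10^-1) = 0.59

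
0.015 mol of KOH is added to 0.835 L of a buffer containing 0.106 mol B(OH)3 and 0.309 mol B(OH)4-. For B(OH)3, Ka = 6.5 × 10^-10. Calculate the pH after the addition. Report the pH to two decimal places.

pH = 9.74

After neutralization: n(B(OH)3) = 0.091 mol, n(B(OH)4-) = 0.324 mol.
pKa = −log(6.5 × 10^-10) = 9.187
pH = pKa + log([A⁻]/[HA]) = 9.187 + log(0.324/0.091) = 9.187 +0.552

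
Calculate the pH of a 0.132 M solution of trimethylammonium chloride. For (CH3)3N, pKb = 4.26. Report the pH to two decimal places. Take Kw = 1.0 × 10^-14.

pH = 5.31

(CH3)3NH+ is the conjugate acid of the weak base (CH3)3N.
Kb = 10^(−4.26) = 5.50 × 10^-5
Ka = Kw/Kb = 1.0×10^-14 / 5.50 × 10^-5 = 1.82 × 10^-10
Ka = x²/(0.132 − x) = 1.82 × 10^-10
Assume x ≪ 0.132: x ≈ √(1.82 × 10^-10 × 0.132) = 4.90 × 10^-6 M
pH = −log(4.90 × 10^-6) = 5.31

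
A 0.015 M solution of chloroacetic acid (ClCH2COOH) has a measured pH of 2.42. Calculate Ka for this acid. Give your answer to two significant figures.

[H+] = 10^(-2.42) = 3.80 × 10^-3 M
At equilibrium [HA] = 0.015 − 3.80 × 10^-3 = 1.12 × 10^-2 M
Ka = [H+][A-]/[HA] = (3.80 × 10^-3)² / 1.12 × 10^-2 = 1.3 × 10^-3

Ka = 1.3 × 10^-3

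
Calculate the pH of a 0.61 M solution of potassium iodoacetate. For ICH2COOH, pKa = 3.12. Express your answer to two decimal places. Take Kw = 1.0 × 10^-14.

pH = 8.45

ICH2COO- is the conjugate base of the weak acid ICH2COOH.
Ka = 10^(−3.12) = 7.59 × 10^-4
Kb = Kw/Ka = 1.0×10^-14 / 7.59 × 10^-4 = 1.32 × 10^-11
From the ICE table, Kb = x²/(0.61 − x) = 1.32 × 10^-11.
Assume x ≪ 0.61: x ≈ √(1.32 × 10^-11 × 0.61) = 2.84 × 10^-6 M
pOH = 5.55, so pH = 14.00 − pOH = 8.45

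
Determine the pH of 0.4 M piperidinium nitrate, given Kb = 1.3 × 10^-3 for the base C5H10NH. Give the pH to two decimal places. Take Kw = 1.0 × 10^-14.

C5H10NH2+ is the conjugate acid of the weak base C5H10NH.
Ka = Kw/Kb = 1.0×10^-14 / 1.3 × 10^-3 = 7.69 × 10^-12
Ka = [H+]²/(0.4 − [H+]) = 7.69 × 10^-12
Since Ka ≪ C₀, [H+] ≈ √(Ka·C₀) = 1.75 × 10^-6 M.
pH = −log(1.75 × 10^-6) = 5.76

pH = 5.76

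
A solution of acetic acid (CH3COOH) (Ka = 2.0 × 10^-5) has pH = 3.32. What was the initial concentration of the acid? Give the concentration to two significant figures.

C₀ = 1.2 × 10^-2 M

[H+] = 10^(-3.32) = 4.79 × 10^-4 M = x
Ka = x²/(C₀ − x) ⇒ C₀ = x + x²/Ka
C₀ = 4.79 × 10^-4 + (4.79 × 10^-4)²/(2.0 × 10^-5) = 1.20 × 10^-2 M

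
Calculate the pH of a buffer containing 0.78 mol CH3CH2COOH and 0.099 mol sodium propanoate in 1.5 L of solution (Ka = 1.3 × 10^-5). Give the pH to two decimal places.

pKa = −log(1.3 × 10^-5) = 4.886
pH = pKa + log([A⁻]/[HA]) = 4.886 + log(0.099/0.78)
pH = 4.886 + (-0.896) = 3.99

pH = 3.99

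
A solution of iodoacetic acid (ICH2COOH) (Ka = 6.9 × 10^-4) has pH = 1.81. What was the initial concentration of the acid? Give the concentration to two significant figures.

[H+] = 10^(-1.81) = 1.55 × 10^-2 M = x
Ka = x²/(C₀ − x) ⇒ C₀ = x + x²/Ka
C₀ = 1.55 × 10^-2 + (1.55 × 10^-2)²/(6.9 × 10^-4) = 3.64 × 10^-1 M

C₀ = 3.6 × 10^-1 M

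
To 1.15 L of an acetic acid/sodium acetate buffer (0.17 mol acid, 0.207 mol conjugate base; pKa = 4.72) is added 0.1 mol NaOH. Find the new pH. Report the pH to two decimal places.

OH- converts CH3COOH to CH3COO-: CH3COOH → 0.07 mol, CH3COO- → 0.307 mol.
pH = pKa + log([A⁻]/[HA]) = 4.72 + log(0.307/0.07) = 4.72 +0.642

pH = 5.36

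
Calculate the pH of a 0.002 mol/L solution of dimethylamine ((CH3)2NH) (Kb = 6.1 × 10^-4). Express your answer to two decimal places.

pH = 10.92

(CH3)2NH + H2O ⇌ (CH3)2NH2+ + OH-
Kb = x²/(0.002 − x) = 6.1 × 10^-4
x is not negligible relative to C₀; solve x² + 0.00061·x − 1.22e-06 = 0.
x = [−0.00061 + √(0.00061² + 4.88e-06)]/2 = 8.41 × 10^-4 M
pOH = −log(8.41 × 10^-4) = 3.08; pH = 14.00 − 3.08 = 10.92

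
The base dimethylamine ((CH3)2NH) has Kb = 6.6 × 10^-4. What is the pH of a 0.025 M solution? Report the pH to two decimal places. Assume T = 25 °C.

(CH3)2NH + H2O ⇌ (CH3)2NH2+ + OH-
From the ICE table, Kb = [OH-]²/(0.025 − [OH-]) = 6.6 × 10^-4.
Here C₀/Kb ≈ 37.9, so the small-[OH-] approximation fails. Use the quadratic:
[OH-] = (−Kb + √(Kb² + 4·Kb·C₀))/2 = 3.75 × 10^-3 M
pOH = −log(3.75 × 10^-3) = 2.43; pH = 14.00 − 2.43 = 11.57

pH = 11.57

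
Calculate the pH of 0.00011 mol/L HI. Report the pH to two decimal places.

HI is a strong acid and dissociates completely, so [H+] = 0.00011 M.
pH = -log(0.00011) = 3.96

pH = 3.96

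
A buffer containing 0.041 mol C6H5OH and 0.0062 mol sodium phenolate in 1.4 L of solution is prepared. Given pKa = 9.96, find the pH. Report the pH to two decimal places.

pH = 9.14

Henderson–Hasselbalch: pH = pKa + log([C6H5O-]/[C6H5OH]) = 9.96 + log(0.0062/0.041)
pH = 9.96 + (-0.820) = 9.14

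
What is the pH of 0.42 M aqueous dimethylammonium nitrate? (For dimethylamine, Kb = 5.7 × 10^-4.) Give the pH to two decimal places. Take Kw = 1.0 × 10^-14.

(CH3)2NH2+ is the conjugate acid of the weak base (CH3)2NH.
Ka = Kw/Kb = 1.0×10^-14 / 5.7 × 10^-4 = 1.75 × 10^-11
Let x = [H+] at equilibrium. Ka = x²/(0.42 − x).
Since Ka ≪ C₀, x ≈ √(Ka·C₀) = 2.71 × 10^-6 M.
pH = −log(2.71 × 10^-6) = 5.57

pH = 5.57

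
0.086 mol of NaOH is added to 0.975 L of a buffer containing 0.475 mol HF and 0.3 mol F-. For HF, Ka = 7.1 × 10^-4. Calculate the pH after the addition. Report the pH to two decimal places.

pH = 3.15

OH- converts HF to F-: HF → 0.389 mol, F- → 0.386 mol.
pKa = −log(7.1 × 10^-4) = 3.149
pH = pKa + log([A⁻]/[HA]) = 3.149 + log(0.386/0.389) = 3.149 -0.003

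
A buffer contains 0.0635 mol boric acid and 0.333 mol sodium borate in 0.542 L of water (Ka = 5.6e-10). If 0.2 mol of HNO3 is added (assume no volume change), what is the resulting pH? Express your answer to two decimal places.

After neutralization: n(B(OH)3) = 0.264 mol, n(B(OH)4-) = 0.133 mol.
pKa = −log(5.6 × 10^-10) = 9.252
pH = pKa + log([A⁻]/[HA]) = 9.252 + log(0.133/0.264) = 9.252 -0.298

pH = 8.95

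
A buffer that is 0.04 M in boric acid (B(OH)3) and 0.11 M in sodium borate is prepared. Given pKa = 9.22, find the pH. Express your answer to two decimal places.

Henderson–Hasselbalch: pH = pKa + log([B(OH)4-]/[B(OH)3]) = 9.22 + log(0.11/0.04)
pH = 9.22 + (+0.439) = 9.66

pH = 9.66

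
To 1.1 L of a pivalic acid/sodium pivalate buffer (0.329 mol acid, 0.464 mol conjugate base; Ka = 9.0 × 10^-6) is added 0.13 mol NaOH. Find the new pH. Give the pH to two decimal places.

pH = 5.52

OH- converts (CH3)3CCOOH to (CH3)3CCOO-: (CH3)3CCOOH → 0.199 mol, (CH3)3CCOO- → 0.594 mol.
pKa = −log(9.0 × 10^-6) = 5.046
pH = pKa + log(n_(CH3)3CCOO-/n_(CH3)3CCOOH) = 5.046 + log(0.594/0.199) = 5.046 + (+0.475)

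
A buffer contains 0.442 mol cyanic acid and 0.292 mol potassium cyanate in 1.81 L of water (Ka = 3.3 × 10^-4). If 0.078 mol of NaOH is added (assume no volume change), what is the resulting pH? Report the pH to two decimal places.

OH- converts HOCN to OCN-: HOCN → 0.364 mol, OCN- → 0.37 mol.
pKa = −log(3.3 × 10^-4) = 3.481
pH = pKa + log(n_OCN-/n_HOCN) = 3.481 + log(0.37/0.364) = 3.481 + (+0.007)

pH = 3.49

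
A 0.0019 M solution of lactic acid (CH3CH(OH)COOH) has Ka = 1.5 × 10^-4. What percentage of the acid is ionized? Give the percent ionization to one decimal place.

CH3CH(OH)COOH ⇌ CH3CH(OH)COO- + H+; let x = [H+] at equilibrium.
Ka = x²/(C₀ − x); solving the quadratic gives x = 4.64 × 10^-4 M.
Fraction ionized = 4.64 × 10^-4 / 0.0019 = 0.2442 → 24.4%

24.4%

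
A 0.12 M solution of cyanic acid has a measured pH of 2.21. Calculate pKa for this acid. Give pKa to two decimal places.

[H+] = 10^(-2.21) = 6.17 × 10^-3 M
At equilibrium [HA] = 0.12 − 6.17 × 10^-3 = 1.14 × 10^-1 M
Ka = [H+][A-]/[HA] = (6.17 × 10^-3)² / 1.14 × 10^-1 = 3.34 × 10^-4
pKa = -log(3.34 × 10^-4) = 3.48

pKa = 3.48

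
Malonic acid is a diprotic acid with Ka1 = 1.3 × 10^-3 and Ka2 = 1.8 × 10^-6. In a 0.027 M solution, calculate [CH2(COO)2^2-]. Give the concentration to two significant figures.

First ionization gives [H+] ≈ [CH2(COOH)COO-] = 5.31 × 10^-3 M.
Second step: Ka2 = [H+][CH2(COO)2^2-]/[CH2(COOH)COO-] ≈ [CH2(COO)2^2-] (since [H+] ≈ [CH2(COOH)COO-]).
So [CH2(COO)2^2-] ≈ Ka2.

1.8 × 10^-6 M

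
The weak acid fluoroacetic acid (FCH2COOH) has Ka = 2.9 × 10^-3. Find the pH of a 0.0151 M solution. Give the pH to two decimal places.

pH = 2.27

FCH2COOH ⇌ FCH2COO- + H+
Ka = x²/(0.0151 − x) = 2.9 × 10^-3
Here C₀/Ka ≈ 5.21, so the small-x approximation fails. Use the quadratic:
x = [−0.0029 + √(0.0029² + 0.000175)]/2 = 5.32 × 10^-3 M
pH = −log(5.32 × 10^-3) = 2.27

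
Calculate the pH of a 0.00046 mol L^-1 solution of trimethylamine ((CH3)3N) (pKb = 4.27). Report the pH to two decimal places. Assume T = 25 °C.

(CH3)3N + H2O ⇌ (CH3)3NH+ + OH-
Kb = 10^(−4.27) = 5.37 × 10^-5
From the ICE table, Kb = x²/(0.00046 − x) = 5.37 × 10^-5.
Here C₀/Kb ≈ 8.57, so the small-x approximation fails. Use the quadratic:
x = [−5.37e-05 + √(5.37e-05² + 9.88e-08)]/2 = 1.33 × 10^-4 M
pOH = −log(1.33 × 10^-4) = 3.88; pH = 14.00 − 3.88 = 10.12

pH = 10.12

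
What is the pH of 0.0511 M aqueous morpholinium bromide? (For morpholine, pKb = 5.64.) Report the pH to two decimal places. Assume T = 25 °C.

pH = 4.83

C4H8ONH2+ is the conjugate acid of the weak base C4H8ONH.
Kb = 10^(−5.64) = 2.29 × 10^-6
Ka = Kw/Kb = 1.0×10^-14 / 2.29 × 10^-6 = 4.37 × 10^-9
Ka = [H+]²/(0.0511 − [H+]) = 4.37 × 10^-9
Assume [H+] ≪ 0.0511: [H+] ≈ √(4.37 × 10^-9 × 0.0511) = 1.49 × 10^-5 M
pH = −log(1.49 × 10^-5) = 4.83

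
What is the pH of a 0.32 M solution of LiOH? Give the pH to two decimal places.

pH = 13.51

LiOH is a strong base; [OH-] = 0.32 M.
pOH = -log(0.32) = 0.49
pH = 14.00 - 0.49 = 13.51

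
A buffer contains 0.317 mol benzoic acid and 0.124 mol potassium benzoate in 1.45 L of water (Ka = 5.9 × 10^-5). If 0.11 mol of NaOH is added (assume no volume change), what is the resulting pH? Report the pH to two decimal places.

OH- converts C6H5COOH to C6H5COO-: C6H5COOH → 0.207 mol, C6H5COO- → 0.234 mol.
pKa = −log(5.9 × 10^-5) = 4.229
pH = pKa + log(n_C6H5COO-/n_C6H5COOH) = 4.229 + log(0.234/0.207) = 4.229 + (+0.053)

pH = 4.28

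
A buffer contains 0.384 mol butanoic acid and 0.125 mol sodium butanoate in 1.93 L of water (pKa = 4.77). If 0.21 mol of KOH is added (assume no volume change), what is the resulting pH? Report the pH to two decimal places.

pH = 5.05

OH- converts CH3(CH2)2COOH to CH3(CH2)2COO-: CH3(CH2)2COOH → 0.174 mol, CH3(CH2)2COO- → 0.335 mol.
pH = pKa + log([A⁻]/[HA]) = 4.77 + log(0.335/0.174) = 4.77 +0.284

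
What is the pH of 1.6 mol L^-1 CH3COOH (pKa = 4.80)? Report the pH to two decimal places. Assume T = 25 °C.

CH3COOH ⇌ CH3COO- + H+
Ka = 10^(−4.80) = 1.58 × 10^-5
From the ICE table, Ka = x²/(1.6 − x) = 1.58 × 10^-5.
Neglecting x in the denominator: x = √(1.58 × 10^-5 × 1.6) = 5.03 × 10^-3 M
Check: 0.31% ionized — well under 5%, approximation valid.
pH = −log[H+] = −log(5.03 × 10^-3) = 2.30

pH = 2.30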